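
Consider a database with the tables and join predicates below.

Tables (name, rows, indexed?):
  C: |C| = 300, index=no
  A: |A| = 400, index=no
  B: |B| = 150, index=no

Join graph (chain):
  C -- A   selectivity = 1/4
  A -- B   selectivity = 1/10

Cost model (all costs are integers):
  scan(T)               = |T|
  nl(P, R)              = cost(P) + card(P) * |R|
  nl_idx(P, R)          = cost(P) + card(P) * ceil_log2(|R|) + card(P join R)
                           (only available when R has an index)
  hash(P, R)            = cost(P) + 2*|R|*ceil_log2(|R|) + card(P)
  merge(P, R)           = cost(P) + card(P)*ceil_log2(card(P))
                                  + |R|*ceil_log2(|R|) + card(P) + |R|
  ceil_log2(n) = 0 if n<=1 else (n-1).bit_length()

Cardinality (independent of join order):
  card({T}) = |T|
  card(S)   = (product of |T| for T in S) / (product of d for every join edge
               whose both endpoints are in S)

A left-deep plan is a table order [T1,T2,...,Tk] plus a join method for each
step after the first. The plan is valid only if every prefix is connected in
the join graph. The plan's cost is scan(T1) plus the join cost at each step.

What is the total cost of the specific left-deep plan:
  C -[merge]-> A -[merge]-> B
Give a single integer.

488650

step 1: scan C: cost=300, card=300
step 2: join A via merge
    card(P join A) = 300*400/(4) = 30000
    cost = 300 + 300*9 + 400*9 + 300 + 400 = 7300
step 3: join B via merge
    card(P join B) = 30000*150/(10) = 450000
    cost = 7300 + 30000*15 + 150*8 + 30000 + 150 = 488650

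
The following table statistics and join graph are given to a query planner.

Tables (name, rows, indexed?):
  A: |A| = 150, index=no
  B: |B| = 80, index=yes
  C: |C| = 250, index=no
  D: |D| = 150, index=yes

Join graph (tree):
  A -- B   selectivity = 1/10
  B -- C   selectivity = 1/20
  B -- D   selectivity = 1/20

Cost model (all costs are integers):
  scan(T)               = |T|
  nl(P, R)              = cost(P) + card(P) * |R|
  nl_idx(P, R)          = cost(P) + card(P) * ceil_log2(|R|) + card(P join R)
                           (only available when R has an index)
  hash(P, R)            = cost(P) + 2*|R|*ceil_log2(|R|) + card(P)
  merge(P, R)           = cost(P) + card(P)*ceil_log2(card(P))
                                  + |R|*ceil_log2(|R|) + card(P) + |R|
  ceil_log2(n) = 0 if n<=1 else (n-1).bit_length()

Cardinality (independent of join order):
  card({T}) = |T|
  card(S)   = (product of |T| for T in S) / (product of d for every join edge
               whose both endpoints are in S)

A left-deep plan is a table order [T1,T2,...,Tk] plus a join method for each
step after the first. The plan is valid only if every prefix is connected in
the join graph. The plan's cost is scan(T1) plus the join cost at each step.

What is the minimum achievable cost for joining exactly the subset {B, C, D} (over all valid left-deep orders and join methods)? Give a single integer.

5020

Selinger DP over subsets of {B,C,D}:
  {B}: scan cost=80, card=80
  {C}: scan cost=250, card=250
  {D}: scan cost=150, card=150
  {BC}: card=1000; try (B,hash)→1620, (C,merge)→2970, (B,nl_idx)→3000, (B,merge)→3140, (C,hash)→4160, (C,nl)→20080 …(+1); best=1620 via (B,hash)
  {BD}: card=600; try (D,nl_idx)→1320, (B,hash)→1420, (B,nl_idx)→1800, (D,merge)→2070, (B,merge)→2140, (D,hash)→2560 …(+2); best=1320 via (D,nl_idx)
  {BCD}: card=7500; try (D,hash)→5020, (C,hash)→5920, (C,merge)→10170, (D,merge)→13970, (D,nl_idx)→17120, (C,nl)→151320 …(+1); best=5020 via (D,hash)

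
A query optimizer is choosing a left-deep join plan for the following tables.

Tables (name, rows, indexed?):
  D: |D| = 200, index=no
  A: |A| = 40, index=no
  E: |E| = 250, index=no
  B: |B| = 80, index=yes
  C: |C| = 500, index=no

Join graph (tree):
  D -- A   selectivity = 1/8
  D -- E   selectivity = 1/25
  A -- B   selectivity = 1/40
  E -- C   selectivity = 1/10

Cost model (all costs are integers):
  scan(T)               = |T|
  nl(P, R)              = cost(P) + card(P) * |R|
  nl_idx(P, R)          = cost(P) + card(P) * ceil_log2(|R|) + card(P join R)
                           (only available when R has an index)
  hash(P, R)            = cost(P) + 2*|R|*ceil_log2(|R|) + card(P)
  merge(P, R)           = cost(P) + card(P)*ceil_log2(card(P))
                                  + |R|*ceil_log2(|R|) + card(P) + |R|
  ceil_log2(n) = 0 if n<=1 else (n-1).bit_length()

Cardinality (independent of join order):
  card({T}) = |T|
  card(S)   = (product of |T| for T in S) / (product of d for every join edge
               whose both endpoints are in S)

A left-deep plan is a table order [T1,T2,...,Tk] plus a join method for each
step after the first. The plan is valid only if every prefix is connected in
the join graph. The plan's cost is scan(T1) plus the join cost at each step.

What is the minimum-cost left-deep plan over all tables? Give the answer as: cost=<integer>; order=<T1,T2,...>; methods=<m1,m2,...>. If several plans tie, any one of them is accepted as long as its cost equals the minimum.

Selinger DP (subsets sized 1..n):
  {D}: scan cost=200, card=200
  {A}: scan cost=40, card=40
  {E}: scan cost=250, card=250
  {B}: scan cost=80, card=80
  {C}: scan cost=500, card=500
  {AD}: card=1000; try (A,hash)→880, (D,merge)→2120, (A,merge)→2280, (D,hash)→3280, (D,nl)→8040, (A,nl)→8200; best=880 via (A,hash)
  {DE}: card=2000; try (D,hash)→3700, (E,merge)→4250, (D,merge)→4300, (E,hash)→4400, (E,nl)→50200, (D,nl)→50250; best=3700 via (D,hash)
  {AB}: card=80; try (B,nl_idx)→400, (A,hash)→640, (B,merge)→960, (A,merge)→1000, (B,hash)→1200, (B,nl)→3240 …(+1); best=400 via (B,nl_idx)
  {CE}: card=12500; try (E,hash)→5000, (C,merge)→7500, (E,merge)→7750, (C,hash)→9500, (C,nl)→125250, (E,nl)→125500; best=5000 via (E,hash)
  {ADE}: card=10000; try (E,hash)→5880, (A,hash)→6180, (E,merge)→14130, (A,merge)→27980, (A,nl)→83700, (E,nl)→250880; best=5880 via (E,hash)
  {ABD}: card=2000; try (D,merge)→2840, (B,hash)→3000, (D,hash)→3680, (B,nl_idx)→9880, (B,merge)→12520, (D,nl)→16400 …(+1); best=2840 via (D,merge)
  {CDE}: card=100000; try (C,hash)→14700, (D,hash)→20700, (C,merge)→32700, (D,merge)→194300, (C,nl)→1003700, (D,nl)→2505000; best=14700 via (C,hash)
  {ABDE}: card=20000; try (E,hash)→8840, (B,hash)→17000, (E,merge)→29090, (B,nl_idx)→95880, (B,merge)→156520, (E,nl)→502840 …(+1); best=8840 via (E,hash)
  {ACDE}: card=500000; try (C,hash)→24880, (A,hash)→115180, (C,merge)→160880, (A,merge)→1814980, (A,nl)→4014700, (C,nl)→5005880; best=24880 via (C,hash)
  {ABCDE}: card=1000000; try (C,hash)→37840, (C,merge)→333840, (B,hash)→526000, (B,nl_idx)→4524880, (C,nl)→10008840, (B,merge)→10025520 …(+1); best=37840 via (C,hash)

cost=37840; order=A,B,D,E,C; methods=nl_idx,merge,hash,hash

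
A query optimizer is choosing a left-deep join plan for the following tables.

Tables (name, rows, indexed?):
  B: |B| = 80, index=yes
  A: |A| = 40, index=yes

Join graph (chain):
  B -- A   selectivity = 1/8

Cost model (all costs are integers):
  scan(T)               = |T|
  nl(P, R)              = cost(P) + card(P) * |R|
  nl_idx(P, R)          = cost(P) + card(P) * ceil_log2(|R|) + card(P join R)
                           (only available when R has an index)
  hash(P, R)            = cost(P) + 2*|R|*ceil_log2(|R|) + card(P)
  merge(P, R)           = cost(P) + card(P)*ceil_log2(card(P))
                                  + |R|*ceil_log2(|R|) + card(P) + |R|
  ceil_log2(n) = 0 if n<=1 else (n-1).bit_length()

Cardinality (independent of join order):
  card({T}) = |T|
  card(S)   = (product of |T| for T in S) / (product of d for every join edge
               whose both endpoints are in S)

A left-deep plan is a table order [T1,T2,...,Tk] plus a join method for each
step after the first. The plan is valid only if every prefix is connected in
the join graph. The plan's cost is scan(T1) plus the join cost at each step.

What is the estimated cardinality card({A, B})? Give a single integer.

400

Tables in S: A(40), B(80)
Edges inside S: B-A(d=8)
numerator = 40 * 80 = 3200
denominator = 8 = 8
card(S) = 3200 / 8 = 400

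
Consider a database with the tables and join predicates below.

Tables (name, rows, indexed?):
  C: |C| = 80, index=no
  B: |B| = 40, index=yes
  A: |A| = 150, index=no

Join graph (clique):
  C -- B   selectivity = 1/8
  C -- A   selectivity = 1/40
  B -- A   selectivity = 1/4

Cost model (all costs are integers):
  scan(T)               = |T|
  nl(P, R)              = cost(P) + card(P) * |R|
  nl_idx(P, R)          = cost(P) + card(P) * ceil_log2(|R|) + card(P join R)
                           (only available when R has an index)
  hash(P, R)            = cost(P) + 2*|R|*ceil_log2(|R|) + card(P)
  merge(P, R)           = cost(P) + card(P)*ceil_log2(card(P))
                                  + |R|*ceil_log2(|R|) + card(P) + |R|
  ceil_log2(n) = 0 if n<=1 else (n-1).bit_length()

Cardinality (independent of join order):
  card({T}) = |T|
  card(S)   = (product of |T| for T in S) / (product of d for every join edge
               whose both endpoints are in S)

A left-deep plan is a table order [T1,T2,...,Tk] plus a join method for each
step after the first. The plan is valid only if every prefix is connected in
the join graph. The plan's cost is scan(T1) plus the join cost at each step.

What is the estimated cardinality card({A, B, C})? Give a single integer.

Tables in S: A(150), B(40), C(80)
Edges inside S: C-B(d=8), C-A(d=40), B-A(d=4)
numerator = 150 * 40 * 80 = 480000
denominator = 8 * 40 * 4 = 1280
card(S) = 480000 / 1280 = 375

375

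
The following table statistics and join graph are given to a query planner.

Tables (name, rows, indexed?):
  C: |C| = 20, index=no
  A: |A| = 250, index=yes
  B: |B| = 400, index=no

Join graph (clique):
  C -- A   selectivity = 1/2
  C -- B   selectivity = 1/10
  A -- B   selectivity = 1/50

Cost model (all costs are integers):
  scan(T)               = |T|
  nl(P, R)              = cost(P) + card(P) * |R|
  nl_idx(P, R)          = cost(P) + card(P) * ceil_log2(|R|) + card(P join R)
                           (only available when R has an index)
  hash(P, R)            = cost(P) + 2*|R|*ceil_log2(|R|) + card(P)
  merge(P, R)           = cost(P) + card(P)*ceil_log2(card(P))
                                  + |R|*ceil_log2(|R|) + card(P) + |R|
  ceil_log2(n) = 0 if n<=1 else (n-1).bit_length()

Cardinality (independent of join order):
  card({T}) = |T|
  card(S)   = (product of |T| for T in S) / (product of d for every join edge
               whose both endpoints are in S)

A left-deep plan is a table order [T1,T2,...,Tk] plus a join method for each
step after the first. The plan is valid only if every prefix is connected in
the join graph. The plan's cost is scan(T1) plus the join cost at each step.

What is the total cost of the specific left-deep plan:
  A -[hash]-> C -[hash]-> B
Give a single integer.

step 1: scan A: cost=250, card=250
step 2: join C via hash
    card(P join C) = 250*20/(2) = 2500
    cost = 250 + 2*20*5 + 250 = 700
step 3: join B via hash
    card(P join B) = 2500*400/(10*50) = 2000
    cost = 700 + 2*400*9 + 2500 = 10400

10400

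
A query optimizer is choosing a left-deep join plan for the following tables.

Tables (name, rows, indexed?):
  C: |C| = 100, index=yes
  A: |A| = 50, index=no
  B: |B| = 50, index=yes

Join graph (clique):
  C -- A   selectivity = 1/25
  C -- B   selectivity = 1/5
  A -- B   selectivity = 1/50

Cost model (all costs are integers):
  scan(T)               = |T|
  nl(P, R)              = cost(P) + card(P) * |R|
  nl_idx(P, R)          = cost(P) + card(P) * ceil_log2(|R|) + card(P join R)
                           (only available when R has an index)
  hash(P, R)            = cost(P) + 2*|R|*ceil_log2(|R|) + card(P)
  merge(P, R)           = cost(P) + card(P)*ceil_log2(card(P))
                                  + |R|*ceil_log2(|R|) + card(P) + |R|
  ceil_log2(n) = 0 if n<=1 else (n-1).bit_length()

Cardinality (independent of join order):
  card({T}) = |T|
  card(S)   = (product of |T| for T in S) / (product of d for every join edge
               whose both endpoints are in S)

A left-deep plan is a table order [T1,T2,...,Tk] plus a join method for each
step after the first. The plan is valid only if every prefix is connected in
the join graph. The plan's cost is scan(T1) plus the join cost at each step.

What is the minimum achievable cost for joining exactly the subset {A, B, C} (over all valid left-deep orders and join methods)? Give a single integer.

Selinger DP over subsets of {A,B,C}:
  {C}: scan cost=100, card=100
  {A}: scan cost=50, card=50
  {B}: scan cost=50, card=50
  {AC}: card=200; try (C,nl_idx)→600, (A,hash)→800, (C,merge)→1200, (A,merge)→1250, (C,hash)→1500, (C,nl)→5050 …(+1); best=600 via (C,nl_idx)
  {BC}: card=1000; try (B,hash)→800, (C,merge)→1200, (B,merge)→1250, (C,nl_idx)→1400, (C,hash)→1500, (B,nl_idx)→1700 …(+2); best=800 via (B,hash)
  {AB}: card=50; try (B,nl_idx)→400, (B,hash)→700, (A,hash)→700, (B,merge)→750, (A,merge)→750, (B,nl)→2550 …(+1); best=400 via (B,nl_idx)
  {ABC}: card=40; try (C,nl_idx)→790, (B,hash)→1400, (C,merge)→1550, (B,nl_idx)→1840, (C,hash)→1850, (A,hash)→2400 …(+5); best=790 via (C,nl_idx)

790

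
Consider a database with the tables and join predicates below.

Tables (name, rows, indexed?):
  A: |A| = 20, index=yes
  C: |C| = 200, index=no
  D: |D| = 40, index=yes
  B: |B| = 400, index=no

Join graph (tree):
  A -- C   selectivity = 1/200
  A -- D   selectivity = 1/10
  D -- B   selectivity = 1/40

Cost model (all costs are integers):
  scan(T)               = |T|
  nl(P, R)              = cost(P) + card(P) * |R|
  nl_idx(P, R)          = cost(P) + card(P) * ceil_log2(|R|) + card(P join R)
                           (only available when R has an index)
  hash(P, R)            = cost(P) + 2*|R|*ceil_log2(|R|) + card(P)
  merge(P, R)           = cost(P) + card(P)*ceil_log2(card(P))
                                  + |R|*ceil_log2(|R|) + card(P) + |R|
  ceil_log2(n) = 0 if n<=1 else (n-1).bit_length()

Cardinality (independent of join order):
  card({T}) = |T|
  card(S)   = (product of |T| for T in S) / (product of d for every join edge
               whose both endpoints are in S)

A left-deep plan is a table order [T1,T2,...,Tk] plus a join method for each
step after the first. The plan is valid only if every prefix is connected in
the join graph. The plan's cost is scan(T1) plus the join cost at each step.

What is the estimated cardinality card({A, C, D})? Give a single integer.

Tables in S: A(20), C(200), D(40)
Edges inside S: A-C(d=200), A-D(d=10)
numerator = 20 * 200 * 40 = 160000
denominator = 200 * 10 = 2000
card(S) = 160000 / 2000 = 80

80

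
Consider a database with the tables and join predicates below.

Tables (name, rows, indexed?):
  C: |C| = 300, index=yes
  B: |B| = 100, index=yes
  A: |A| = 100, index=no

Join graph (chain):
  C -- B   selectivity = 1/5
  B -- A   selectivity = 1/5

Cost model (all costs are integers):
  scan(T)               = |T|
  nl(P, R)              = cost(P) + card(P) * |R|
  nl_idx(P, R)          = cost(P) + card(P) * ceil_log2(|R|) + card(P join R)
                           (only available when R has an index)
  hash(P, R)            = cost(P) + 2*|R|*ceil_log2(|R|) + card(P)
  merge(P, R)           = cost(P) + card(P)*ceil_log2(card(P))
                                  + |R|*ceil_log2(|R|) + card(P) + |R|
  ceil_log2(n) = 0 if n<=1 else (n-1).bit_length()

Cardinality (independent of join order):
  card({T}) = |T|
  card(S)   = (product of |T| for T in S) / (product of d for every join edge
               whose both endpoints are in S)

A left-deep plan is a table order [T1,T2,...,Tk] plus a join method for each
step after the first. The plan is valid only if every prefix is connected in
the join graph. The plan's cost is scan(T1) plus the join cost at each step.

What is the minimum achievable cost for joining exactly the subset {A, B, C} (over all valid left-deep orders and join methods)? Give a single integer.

Selinger DP over subsets of {A,B,C}:
  {C}: scan cost=300, card=300
  {B}: scan cost=100, card=100
  {A}: scan cost=100, card=100
  {BC}: card=6000; try (B,hash)→2000, (C,merge)→3900, (B,merge)→4100, (C,hash)→5600, (C,nl_idx)→7000, (B,nl_idx)→8400 …(+2); best=2000 via (B,hash)
  {AB}: card=2000; try (B,hash)→1600, (A,hash)→1600, (B,merge)→1700, (A,merge)→1700, (B,nl_idx)→2800, (B,nl)→10100 …(+1); best=1600 via (B,hash)
  {ABC}: card=120000; try (C,hash)→9000, (A,hash)→9400, (C,merge)→28600, (A,merge)→86800, (C,nl_idx)→139600, (C,nl)→601600 …(+1); best=9000 via (C,hash)

9000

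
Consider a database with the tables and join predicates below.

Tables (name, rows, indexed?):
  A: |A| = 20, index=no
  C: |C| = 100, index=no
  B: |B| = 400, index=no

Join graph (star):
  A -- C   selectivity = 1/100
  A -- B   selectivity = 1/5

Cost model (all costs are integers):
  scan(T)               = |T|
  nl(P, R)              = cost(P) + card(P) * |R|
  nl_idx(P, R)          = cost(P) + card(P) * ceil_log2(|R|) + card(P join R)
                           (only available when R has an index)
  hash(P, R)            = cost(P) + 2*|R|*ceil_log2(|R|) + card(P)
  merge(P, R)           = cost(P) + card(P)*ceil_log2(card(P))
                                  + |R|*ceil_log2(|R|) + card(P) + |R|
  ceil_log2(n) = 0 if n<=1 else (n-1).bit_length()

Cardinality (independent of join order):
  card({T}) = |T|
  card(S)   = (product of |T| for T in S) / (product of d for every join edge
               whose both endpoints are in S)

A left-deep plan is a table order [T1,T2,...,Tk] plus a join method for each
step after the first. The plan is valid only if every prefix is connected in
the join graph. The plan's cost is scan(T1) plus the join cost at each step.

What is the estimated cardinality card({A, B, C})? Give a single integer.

Tables in S: A(20), B(400), C(100)
Edges inside S: A-C(d=100), A-B(d=5)
numerator = 20 * 400 * 100 = 800000
denominator = 100 * 5 = 500
card(S) = 800000 / 500 = 1600

1600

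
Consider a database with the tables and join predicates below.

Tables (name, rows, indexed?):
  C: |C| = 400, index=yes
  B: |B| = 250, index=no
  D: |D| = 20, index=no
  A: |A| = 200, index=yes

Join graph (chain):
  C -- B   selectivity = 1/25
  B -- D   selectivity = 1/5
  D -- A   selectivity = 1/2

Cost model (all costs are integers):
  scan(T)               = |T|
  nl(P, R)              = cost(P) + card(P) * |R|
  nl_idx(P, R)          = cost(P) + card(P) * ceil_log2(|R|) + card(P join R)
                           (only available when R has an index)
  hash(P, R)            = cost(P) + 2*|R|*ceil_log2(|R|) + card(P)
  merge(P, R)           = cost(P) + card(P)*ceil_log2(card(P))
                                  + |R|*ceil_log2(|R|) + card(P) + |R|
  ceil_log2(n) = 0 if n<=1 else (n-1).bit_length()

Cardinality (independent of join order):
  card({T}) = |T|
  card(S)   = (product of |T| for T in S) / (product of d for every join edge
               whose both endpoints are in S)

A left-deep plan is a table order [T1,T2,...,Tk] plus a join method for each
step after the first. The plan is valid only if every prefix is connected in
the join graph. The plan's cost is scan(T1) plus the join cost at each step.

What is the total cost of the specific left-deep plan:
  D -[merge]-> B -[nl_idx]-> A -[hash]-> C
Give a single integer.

step 1: scan D: cost=20, card=20
step 2: join B via merge
    card(P join B) = 20*250/(5) = 1000
    cost = 20 + 20*5 + 250*8 + 20 + 250 = 2390
step 3: join A via nl_idx
    card(P join A) = 1000*200/(2) = 100000
    cost = 2390 + 1000*8 + 100000 = 110390
step 4: join C via hash
    card(P join C) = 100000*400/(25) = 1600000
    cost = 110390 + 2*400*9 + 100000 = 217590

217590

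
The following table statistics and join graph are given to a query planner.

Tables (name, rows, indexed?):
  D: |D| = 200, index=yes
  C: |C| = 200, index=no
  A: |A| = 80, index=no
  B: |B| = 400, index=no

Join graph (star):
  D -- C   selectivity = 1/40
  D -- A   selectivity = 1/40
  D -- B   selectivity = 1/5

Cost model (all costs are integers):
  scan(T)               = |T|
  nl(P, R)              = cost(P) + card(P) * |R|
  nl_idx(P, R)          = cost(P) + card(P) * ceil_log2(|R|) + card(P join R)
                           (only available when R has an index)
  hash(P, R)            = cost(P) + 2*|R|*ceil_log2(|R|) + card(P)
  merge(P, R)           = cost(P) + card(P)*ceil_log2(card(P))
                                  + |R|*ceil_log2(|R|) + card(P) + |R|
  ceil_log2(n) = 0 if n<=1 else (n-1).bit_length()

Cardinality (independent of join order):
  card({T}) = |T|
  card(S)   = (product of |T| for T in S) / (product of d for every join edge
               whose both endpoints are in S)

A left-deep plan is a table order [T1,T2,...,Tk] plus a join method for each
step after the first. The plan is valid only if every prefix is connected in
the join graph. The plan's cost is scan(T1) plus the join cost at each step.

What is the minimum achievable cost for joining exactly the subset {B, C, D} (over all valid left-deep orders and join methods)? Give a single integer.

11000

Selinger DP over subsets of {B,C,D}:
  {D}: scan cost=200, card=200
  {C}: scan cost=200, card=200
  {B}: scan cost=400, card=400
  {CD}: card=1000; try (D,nl_idx)→2800, (D,hash)→3600, (C,hash)→3600, (D,merge)→3800, (C,merge)→3800, (D,nl)→40200 …(+1); best=2800 via (D,nl_idx)
  {BD}: card=16000; try (D,hash)→4000, (B,merge)→6000, (D,merge)→6200, (B,hash)→7600, (D,nl_idx)→19600, (B,nl)→80200 …(+1); best=4000 via (D,hash)
  {BCD}: card=80000; try (B,hash)→11000, (B,merge)→17800, (C,hash)→23200, (C,merge)→245800, (B,nl)→402800, (C,nl)→3204000; best=11000 via (B,hash)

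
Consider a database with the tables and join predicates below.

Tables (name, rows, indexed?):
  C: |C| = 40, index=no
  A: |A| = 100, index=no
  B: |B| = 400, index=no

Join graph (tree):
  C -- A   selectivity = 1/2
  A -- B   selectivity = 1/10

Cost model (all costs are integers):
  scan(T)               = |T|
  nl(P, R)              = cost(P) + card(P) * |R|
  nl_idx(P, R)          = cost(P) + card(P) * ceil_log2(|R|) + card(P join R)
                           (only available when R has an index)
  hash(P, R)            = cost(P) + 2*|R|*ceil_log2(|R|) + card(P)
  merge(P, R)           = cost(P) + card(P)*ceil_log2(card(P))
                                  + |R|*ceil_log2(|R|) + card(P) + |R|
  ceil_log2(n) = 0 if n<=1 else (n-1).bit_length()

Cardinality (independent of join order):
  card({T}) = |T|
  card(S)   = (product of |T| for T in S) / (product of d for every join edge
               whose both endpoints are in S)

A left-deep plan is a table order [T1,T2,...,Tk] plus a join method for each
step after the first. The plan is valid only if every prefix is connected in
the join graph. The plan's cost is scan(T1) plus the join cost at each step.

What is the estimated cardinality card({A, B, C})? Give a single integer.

80000

Tables in S: A(100), B(400), C(40)
Edges inside S: C-A(d=2), A-B(d=10)
numerator = 100 * 400 * 40 = 1600000
denominator = 2 * 10 = 20
card(S) = 1600000 / 20 = 80000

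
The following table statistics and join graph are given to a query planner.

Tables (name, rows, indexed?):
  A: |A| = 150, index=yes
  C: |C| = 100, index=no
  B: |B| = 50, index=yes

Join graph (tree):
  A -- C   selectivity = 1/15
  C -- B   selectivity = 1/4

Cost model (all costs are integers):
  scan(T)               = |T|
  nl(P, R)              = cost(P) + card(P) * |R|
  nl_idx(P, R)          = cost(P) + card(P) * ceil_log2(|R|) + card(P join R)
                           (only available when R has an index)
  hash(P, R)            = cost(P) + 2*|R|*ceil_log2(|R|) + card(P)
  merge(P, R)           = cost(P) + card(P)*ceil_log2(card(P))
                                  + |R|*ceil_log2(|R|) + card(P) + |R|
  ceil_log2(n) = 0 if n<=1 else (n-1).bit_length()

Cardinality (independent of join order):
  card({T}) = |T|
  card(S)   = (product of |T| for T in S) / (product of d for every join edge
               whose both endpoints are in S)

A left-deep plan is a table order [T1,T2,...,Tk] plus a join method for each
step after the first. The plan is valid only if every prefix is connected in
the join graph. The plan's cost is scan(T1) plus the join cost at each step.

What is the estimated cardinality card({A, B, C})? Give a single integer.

12500

Tables in S: A(150), B(50), C(100)
Edges inside S: A-C(d=15), C-B(d=4)
numerator = 150 * 50 * 100 = 750000
denominator = 15 * 4 = 60
card(S) = 750000 / 60 = 12500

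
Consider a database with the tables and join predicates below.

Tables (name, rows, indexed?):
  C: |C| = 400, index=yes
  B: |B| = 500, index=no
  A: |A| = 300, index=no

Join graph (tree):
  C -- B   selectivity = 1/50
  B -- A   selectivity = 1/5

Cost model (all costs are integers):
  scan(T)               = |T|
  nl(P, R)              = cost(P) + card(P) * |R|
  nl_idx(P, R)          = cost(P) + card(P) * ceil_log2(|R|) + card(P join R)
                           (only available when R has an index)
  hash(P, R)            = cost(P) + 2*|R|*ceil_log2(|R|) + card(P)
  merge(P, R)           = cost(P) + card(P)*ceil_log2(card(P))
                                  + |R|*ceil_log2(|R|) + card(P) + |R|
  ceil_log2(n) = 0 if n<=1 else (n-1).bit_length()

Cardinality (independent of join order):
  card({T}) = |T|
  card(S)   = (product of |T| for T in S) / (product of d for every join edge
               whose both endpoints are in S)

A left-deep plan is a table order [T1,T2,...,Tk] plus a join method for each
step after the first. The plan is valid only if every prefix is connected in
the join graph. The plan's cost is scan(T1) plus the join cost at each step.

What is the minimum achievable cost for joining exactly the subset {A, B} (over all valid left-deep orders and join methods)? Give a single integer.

Selinger DP over subsets of {A,B}:
  {B}: scan cost=500, card=500
  {A}: scan cost=300, card=300
  {AB}: card=30000; try (A,hash)→6400, (B,merge)→8300, (A,merge)→8500, (B,hash)→9600, (B,nl)→150300, (A,nl)→150500; best=6400 via (A,hash)

6400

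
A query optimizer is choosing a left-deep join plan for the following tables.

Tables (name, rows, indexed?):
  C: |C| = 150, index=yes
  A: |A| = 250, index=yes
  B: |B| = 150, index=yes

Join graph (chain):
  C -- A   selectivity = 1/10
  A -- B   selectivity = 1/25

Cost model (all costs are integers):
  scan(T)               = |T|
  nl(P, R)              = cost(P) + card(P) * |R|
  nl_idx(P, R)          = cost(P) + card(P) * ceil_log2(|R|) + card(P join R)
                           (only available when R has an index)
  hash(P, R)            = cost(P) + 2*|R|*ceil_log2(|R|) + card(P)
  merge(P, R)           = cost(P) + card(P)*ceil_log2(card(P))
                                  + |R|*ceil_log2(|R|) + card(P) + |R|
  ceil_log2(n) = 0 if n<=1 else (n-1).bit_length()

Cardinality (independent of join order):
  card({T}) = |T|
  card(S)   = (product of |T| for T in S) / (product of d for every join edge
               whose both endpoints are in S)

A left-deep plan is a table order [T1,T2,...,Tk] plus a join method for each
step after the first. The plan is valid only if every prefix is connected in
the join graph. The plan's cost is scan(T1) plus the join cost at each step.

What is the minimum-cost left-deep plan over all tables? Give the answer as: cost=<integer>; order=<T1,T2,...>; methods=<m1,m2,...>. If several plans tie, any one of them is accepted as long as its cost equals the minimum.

cost=6750; order=B,A,C; methods=nl_idx,hash

Selinger DP (subsets sized 1..n):
  {C}: scan cost=150, card=150
  {A}: scan cost=250, card=250
  {B}: scan cost=150, card=150
  {AC}: card=3750; try (C,hash)→2900, (A,merge)→3750, (C,merge)→3850, (A,hash)→4300, (A,nl_idx)→5100, (C,nl_idx)→6000 …(+2); best=2900 via (C,hash)
  {AB}: card=1500; try (A,nl_idx)→2850, (B,hash)→2900, (B,nl_idx)→3750, (A,merge)→3750, (B,merge)→3850, (A,hash)→4300 …(+2); best=2850 via (A,nl_idx)
  {ABC}: card=22500; try (C,hash)→6750, (B,hash)→9050, (C,merge)→22200, (C,nl_idx)→37350, (B,merge)→53000, (B,nl_idx)→55400 …(+2); best=6750 via (C,hash)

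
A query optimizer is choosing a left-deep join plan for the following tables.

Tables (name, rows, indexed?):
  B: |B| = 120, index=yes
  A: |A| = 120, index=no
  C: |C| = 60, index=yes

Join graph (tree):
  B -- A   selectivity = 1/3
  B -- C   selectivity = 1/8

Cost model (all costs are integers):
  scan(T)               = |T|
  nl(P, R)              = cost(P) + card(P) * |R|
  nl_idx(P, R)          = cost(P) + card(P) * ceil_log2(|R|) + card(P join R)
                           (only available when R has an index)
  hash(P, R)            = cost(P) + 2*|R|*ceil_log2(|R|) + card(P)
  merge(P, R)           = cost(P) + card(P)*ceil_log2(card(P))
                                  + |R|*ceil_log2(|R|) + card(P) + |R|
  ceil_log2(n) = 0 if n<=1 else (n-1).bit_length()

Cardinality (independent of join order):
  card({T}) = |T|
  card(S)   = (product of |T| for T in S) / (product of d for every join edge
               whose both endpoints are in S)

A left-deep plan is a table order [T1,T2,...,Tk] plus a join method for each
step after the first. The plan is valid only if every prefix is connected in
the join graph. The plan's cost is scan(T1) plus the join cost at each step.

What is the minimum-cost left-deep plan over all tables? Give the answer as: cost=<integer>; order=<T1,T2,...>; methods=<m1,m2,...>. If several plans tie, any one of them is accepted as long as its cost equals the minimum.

cost=3540; order=B,C,A; methods=hash,hash

Selinger DP (subsets sized 1..n):
  {B}: scan cost=120, card=120
  {A}: scan cost=120, card=120
  {C}: scan cost=60, card=60
  {AB}: card=4800; try (B,hash)→1920, (A,hash)→1920, (B,merge)→2040, (A,merge)→2040, (B,nl_idx)→5760, (B,nl)→14520 …(+1); best=1920 via (B,hash)
  {BC}: card=900; try (C,hash)→960, (B,nl_idx)→1380, (B,merge)→1440, (C,merge)→1500, (C,nl_idx)→1740, (B,hash)→1800 …(+2); best=960 via (C,hash)
  {ABC}: card=36000; try (A,hash)→3540, (C,hash)→7440, (A,merge)→11820, (C,nl_idx)→66720, (C,merge)→69540, (A,nl)→108960 …(+1); best=3540 via (A,hash)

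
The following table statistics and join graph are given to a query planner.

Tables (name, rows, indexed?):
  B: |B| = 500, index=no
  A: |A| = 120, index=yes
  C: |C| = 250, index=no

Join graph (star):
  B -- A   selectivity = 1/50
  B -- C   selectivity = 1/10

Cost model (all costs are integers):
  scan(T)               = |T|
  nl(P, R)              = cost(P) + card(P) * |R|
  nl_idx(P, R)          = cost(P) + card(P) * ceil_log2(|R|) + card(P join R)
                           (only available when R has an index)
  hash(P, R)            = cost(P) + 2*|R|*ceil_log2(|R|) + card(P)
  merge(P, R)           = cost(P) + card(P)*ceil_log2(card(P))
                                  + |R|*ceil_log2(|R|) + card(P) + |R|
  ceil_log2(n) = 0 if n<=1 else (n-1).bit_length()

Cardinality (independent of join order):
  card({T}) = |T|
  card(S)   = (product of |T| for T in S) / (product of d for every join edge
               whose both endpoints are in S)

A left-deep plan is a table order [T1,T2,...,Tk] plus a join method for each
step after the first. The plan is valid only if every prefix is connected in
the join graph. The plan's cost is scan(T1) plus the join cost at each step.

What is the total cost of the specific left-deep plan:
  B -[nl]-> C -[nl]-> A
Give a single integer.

step 1: scan B: cost=500, card=500
step 2: join C via nl
    card(P join C) = 500*250/(10) = 12500
    cost = 500 + 500*250 = 125500
step 3: join A via nl
    card(P join A) = 12500*120/(50) = 30000
    cost = 125500 + 12500*120 = 1625500

1625500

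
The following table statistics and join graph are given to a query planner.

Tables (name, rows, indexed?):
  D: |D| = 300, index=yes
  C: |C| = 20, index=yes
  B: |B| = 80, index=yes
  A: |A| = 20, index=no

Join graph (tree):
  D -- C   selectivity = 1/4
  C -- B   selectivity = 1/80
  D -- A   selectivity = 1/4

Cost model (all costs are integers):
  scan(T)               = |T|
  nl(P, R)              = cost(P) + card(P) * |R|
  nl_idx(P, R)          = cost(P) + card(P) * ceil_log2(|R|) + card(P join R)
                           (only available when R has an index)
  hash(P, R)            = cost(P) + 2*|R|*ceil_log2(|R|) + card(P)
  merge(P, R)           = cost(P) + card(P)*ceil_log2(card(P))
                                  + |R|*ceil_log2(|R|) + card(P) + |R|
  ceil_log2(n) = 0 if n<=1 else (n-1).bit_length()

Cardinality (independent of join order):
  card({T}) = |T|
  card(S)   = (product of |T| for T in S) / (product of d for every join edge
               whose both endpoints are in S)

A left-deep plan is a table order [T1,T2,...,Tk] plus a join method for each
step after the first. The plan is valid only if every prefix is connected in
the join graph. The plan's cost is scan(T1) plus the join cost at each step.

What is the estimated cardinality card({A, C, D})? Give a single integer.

7500

Tables in S: A(20), C(20), D(300)
Edges inside S: D-C(d=4), D-A(d=4)
numerator = 20 * 20 * 300 = 120000
denominator = 4 * 4 = 16
card(S) = 120000 / 16 = 7500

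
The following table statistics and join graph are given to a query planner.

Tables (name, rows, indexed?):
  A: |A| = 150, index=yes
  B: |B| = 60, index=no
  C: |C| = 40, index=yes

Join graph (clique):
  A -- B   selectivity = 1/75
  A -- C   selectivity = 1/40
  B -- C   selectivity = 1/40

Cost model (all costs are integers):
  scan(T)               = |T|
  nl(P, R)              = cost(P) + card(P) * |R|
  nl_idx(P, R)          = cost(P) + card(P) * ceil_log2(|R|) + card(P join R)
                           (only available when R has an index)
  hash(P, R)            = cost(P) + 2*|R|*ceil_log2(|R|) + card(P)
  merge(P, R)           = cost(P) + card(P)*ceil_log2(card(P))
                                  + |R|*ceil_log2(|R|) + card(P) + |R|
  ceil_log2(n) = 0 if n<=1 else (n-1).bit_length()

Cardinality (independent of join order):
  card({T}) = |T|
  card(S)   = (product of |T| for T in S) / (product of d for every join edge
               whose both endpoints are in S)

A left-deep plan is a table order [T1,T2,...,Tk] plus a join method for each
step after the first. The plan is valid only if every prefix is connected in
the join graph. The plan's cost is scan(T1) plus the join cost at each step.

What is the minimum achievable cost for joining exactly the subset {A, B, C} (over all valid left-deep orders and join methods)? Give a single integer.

963

Selinger DP over subsets of {A,B,C}:
  {A}: scan cost=150, card=150
  {B}: scan cost=60, card=60
  {C}: scan cost=40, card=40
  {AB}: card=120; try (A,nl_idx)→660, (B,hash)→1020, (A,merge)→1830, (B,merge)→1920, (A,hash)→2520, (A,nl)→9060 …(+1); best=660 via (A,nl_idx)
  {AC}: card=150; try (A,nl_idx)→510, (C,hash)→780, (C,nl_idx)→1200, (A,merge)→1670, (C,merge)→1780, (A,hash)→2480 …(+2); best=510 via (A,nl_idx)
  {BC}: card=60; try (C,nl_idx)→480, (C,hash)→600, (B,merge)→740, (C,merge)→760, (B,hash)→800, (B,nl)→2440 …(+1); best=480 via (C,nl_idx)
  {ABC}: card=3; try (A,nl_idx)→963, (C,hash)→1260, (B,hash)→1380, (C,nl_idx)→1383, (C,merge)→1900, (A,merge)→2250 …(+5); best=963 via (A,nl_idx)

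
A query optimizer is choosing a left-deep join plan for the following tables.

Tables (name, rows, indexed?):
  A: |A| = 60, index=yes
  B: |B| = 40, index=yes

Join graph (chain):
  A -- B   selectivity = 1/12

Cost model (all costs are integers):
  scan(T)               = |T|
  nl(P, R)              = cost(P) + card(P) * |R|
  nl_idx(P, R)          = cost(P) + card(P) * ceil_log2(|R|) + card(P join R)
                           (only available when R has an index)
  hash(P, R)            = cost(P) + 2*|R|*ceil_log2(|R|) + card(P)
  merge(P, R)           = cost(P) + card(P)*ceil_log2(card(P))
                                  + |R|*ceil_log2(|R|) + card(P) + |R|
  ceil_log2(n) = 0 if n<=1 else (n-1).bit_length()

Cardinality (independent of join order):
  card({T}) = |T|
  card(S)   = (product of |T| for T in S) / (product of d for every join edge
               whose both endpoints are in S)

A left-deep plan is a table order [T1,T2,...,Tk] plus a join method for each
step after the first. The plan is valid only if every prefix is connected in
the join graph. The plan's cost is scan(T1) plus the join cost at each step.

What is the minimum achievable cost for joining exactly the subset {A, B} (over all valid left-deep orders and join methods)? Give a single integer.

Selinger DP over subsets of {A,B}:
  {A}: scan cost=60, card=60
  {B}: scan cost=40, card=40
  {AB}: card=200; try (A,nl_idx)→480, (B,hash)→600, (B,nl_idx)→620, (A,merge)→740, (B,merge)→760, (A,hash)→800 …(+2); best=480 via (A,nl_idx)

480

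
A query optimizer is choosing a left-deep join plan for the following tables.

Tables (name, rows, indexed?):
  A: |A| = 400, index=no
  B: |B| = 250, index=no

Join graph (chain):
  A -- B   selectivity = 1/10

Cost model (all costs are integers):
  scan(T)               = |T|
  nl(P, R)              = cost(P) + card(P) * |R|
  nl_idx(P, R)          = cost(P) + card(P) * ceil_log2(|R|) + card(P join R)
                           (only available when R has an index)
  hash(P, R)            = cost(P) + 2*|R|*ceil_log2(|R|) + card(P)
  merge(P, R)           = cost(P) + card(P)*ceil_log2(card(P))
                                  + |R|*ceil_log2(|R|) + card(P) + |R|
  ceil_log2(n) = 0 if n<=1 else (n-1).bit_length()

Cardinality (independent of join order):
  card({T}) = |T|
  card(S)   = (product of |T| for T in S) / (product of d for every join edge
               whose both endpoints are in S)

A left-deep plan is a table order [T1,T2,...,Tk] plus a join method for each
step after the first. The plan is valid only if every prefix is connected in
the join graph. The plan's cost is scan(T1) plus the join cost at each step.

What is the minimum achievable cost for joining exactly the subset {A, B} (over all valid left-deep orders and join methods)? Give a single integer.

4800

Selinger DP over subsets of {A,B}:
  {A}: scan cost=400, card=400
  {B}: scan cost=250, card=250
  {AB}: card=10000; try (B,hash)→4800, (A,merge)→6500, (B,merge)→6650, (A,hash)→7700, (A,nl)→100250, (B,nl)→100400; best=4800 via (B,hash)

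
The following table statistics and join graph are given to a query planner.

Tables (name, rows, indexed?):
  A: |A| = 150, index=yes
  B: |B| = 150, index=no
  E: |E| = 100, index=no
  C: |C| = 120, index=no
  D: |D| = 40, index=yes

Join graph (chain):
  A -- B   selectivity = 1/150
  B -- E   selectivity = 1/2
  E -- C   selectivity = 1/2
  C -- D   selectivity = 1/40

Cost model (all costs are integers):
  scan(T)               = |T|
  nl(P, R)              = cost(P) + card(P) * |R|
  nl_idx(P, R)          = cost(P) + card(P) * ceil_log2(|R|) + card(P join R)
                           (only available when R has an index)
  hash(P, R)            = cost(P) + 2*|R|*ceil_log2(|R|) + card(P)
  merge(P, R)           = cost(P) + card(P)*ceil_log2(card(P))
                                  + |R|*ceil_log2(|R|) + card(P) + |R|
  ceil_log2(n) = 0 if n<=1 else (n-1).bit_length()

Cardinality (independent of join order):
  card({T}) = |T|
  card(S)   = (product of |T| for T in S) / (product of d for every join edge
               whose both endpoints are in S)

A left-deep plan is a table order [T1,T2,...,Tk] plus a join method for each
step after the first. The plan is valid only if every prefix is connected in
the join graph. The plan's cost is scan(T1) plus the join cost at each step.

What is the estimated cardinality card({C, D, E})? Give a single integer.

Tables in S: C(120), D(40), E(100)
Edges inside S: E-C(d=2), C-D(d=40)
numerator = 120 * 40 * 100 = 480000
denominator = 2 * 40 = 80
card(S) = 480000 / 80 = 6000

6000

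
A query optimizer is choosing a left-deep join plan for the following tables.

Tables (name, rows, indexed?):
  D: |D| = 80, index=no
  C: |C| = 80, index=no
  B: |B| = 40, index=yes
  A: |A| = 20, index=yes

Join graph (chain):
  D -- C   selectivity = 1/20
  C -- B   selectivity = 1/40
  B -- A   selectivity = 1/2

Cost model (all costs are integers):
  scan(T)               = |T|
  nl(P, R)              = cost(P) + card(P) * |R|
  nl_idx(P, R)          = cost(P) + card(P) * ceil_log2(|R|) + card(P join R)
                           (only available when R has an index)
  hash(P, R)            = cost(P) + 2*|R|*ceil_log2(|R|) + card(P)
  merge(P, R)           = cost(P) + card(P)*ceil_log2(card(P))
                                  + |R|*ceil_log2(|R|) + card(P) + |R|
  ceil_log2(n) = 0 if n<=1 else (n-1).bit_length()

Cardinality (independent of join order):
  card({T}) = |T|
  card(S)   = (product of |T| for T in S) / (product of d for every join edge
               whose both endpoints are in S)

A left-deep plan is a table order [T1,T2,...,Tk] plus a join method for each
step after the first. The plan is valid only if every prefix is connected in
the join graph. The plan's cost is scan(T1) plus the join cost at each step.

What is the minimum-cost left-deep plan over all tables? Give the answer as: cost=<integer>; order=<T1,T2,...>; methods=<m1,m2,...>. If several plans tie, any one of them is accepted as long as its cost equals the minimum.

cost=2360; order=C,B,D,A; methods=hash,hash,hash

Selinger DP (subsets sized 1..n):
  {D}: scan cost=80, card=80
  {C}: scan cost=80, card=80
  {B}: scan cost=40, card=40
  {A}: scan cost=20, card=20
  {CD}: card=320; try (D,hash)→1280, (C,hash)→1280, (D,merge)→1360, (C,merge)→1360, (D,nl)→6480, (C,nl)→6480; best=1280 via (D,hash)
  {BC}: card=80; try (B,hash)→640, (B,nl_idx)→640, (C,merge)→960, (B,merge)→1000, (C,hash)→1200, (C,nl)→3240 …(+1); best=640 via (B,hash)
  {AB}: card=400; try (A,hash)→280, (B,merge)→420, (A,merge)→440, (B,hash)→520, (B,nl_idx)→540, (A,nl_idx)→640 …(+2); best=280 via (A,hash)
  {BCD}: card=320; try (D,hash)→1840, (D,merge)→1920, (B,hash)→2080, (B,nl_idx)→3520, (B,merge)→4760, (D,nl)→7040 …(+1); best=1840 via (D,hash)
  {ABC}: card=800; try (A,hash)→920, (A,merge)→1400, (C,hash)→1800, (A,nl_idx)→1840, (A,nl)→2240, (C,merge)→4920 …(+1); best=920 via (A,hash)
  {ABCD}: card=3200; try (A,hash)→2360, (D,hash)→2840, (A,merge)→5160, (A,nl_idx)→6640, (A,nl)→8240, (D,merge)→10360 …(+1); best=2360 via (A,hash)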